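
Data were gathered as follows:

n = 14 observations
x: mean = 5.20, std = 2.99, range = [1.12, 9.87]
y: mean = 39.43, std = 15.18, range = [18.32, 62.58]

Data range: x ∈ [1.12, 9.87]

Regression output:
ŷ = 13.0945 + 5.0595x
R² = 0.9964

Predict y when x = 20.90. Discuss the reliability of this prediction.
ŷ = 118.8381, but this is extrapolation (above the data range [1.12, 9.87]) and may be unreliable.

Prediction calculation:
ŷ = 13.0945 + 5.0595 × 20.90
ŷ = 118.8381

Reliability:
- Data range: x ∈ [1.12, 9.87]
- Prediction point: x = 20.90 is 11.03 units above the observed range → this is EXTRAPOLATION, not interpolation

Why that matters here:
- R² describes fit only over the sampled x values; it says nothing about behaviour beyond them
- There are no observations near this x to validate the fitted line there

Report the number if required, but flag clearly that it is an extrapolation.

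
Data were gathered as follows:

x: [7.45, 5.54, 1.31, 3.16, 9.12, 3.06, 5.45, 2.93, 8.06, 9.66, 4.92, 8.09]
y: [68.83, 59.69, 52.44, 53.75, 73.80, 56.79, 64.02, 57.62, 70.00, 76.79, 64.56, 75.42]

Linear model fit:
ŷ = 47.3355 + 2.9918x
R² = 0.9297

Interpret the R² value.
R² = 0.9297 means 92.97% of the variation in y is explained by the linear relationship with x. This indicates a strong fit.

The coefficient of determination R² is the fraction of the total variation in y that the fitted line accounts for.

Here R² = 0.9297:
- Explained: 92.97% of the variation in y
- Unexplained (residual): 100% − 92.97% = 7.03%
- Rule of thumb (below 0.3 weak; 0.3 to below 0.7 moderate; 0.7 and above strong) → strong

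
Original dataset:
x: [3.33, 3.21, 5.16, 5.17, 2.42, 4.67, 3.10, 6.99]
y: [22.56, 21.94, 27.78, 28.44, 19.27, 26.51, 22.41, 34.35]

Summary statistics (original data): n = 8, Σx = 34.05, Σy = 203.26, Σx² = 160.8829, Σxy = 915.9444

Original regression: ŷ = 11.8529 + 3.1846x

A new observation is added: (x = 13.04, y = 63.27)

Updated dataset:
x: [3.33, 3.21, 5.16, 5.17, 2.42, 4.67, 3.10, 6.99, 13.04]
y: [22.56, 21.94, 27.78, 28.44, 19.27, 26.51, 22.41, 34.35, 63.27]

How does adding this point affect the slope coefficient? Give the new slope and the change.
The slope changes from 3.1846 to 4.0980 (change of +0.9134, or +28.7%).

x = 13.04 lies well outside the original x-range [2.42, 6.99] (x̄ ≈ 4.26), so this observation has high leverage and can move the slope substantially.

Step 1: Update the sums with the new point (n goes from 8 to 9)
Σx  = 34.05 + 13.04 = 47.09
Σy  = 203.26 + 63.27 = 266.53
Σx² = 160.8829 + 13.04² = 160.8829 + 170.0416 = 330.9245
Σxy = 915.9444 + 13.04×63.27 = 915.9444 + 825.0408 = 1740.9852

Step 2: Recompute the slope with b₁ = (nΣxy − ΣxΣy) / (nΣx² − (Σx)²)
Numerator   = 9×1740.9852 − 47.09×266.53 = 15668.8668 − 12550.8977 = 3117.9691
Denominator = 9×330.9245 − 47.09² = 2978.3205 − 2217.4681 = 760.8524
b₁(new) = 3117.9691 / 760.8524 = 4.0980

(Same formula on the original sums: (8×915.9444 − 34.05×203.26) / (8×160.8829 − 34.05²) = 406.5522 / 127.6607 = 3.1846, matching the given fit.)

Step 3: Change in slope
Δβ₁ = 4.0980 − 3.1846 = +0.9134
Relative change = +0.9134 / 3.1846 × 100% = +28.7%
→ the slope increases when the point is added.

A high-leverage point only changes the slope if it is off the original line; here y = 63.27 is above the original trend, so the slope increases.
In practice: examine leverage (hᵢ) and Cook's distance rather than deleting it automatically; check such a point for data-entry or measurement error.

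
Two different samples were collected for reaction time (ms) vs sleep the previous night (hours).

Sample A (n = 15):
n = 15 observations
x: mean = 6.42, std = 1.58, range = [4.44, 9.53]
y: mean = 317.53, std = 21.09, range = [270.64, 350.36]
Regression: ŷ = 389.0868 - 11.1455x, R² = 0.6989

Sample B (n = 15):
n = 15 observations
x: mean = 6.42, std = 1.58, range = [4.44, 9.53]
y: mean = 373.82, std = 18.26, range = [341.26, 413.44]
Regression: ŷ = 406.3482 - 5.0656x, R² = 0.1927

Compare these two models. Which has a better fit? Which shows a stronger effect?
Model A has the better fit (R² = 0.6989 vs 0.1927). Model A shows the stronger effect (|β₁| = 11.1455 vs 5.0656).

Model Comparison:

Goodness of fit (R²):
- Model A: R² = 0.6989 → 69.89% of variance in reaction time explained
- Model B: R² = 0.1927 → 19.27% of variance in reaction time explained
- 0.6989 > 0.1927 → Model A has the better fit

Strength of effect — compare |β₁|:
- Model A: β₁ = -11.1455 → predicted reaction time falls 11.1455 ms per additional hour of sleep
- Model B: β₁ = -5.0656 → predicted reaction time falls 5.0656 ms per additional hour of sleep
- |-11.1455| > |-5.0656| → Model A shows the stronger marginal effect

Notes:
- A better fit (higher R²) doesn't necessarily mean a more important relationship.
- R² measures how tightly points cluster around the line; β₁ measures how steep the line is — they answer different questions.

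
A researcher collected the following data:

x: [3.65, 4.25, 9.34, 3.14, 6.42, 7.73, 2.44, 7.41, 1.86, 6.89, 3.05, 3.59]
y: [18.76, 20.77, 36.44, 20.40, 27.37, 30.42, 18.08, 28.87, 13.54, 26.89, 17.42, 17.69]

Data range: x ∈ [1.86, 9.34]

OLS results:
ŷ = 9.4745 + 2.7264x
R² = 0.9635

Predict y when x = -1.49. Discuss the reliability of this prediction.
The equation gives ŷ = 5.4122; however x = -1.49 is 3.35 units below the observed range, so this extrapolated value should not be trusted.

Prediction calculation:
ŷ = 9.4745 + 2.7264 × (-1.49)
ŷ = 5.4122

Reliability:
- Data range: x ∈ [1.86, 9.34]
- Prediction point: x = -1.49 is 3.35 units below the observed range → this is EXTRAPOLATION, not interpolation

Why that matters here:
- The standard error of prediction grows with (x − x̄)², and x = -1.49 is far from x̄ = 4.98
- Real relationships often flatten, saturate, or turn nonlinear at extremes

The R² = 0.9635 only validates the fit within [1.86, 9.34]; treat ŷ = 5.4122 with caution.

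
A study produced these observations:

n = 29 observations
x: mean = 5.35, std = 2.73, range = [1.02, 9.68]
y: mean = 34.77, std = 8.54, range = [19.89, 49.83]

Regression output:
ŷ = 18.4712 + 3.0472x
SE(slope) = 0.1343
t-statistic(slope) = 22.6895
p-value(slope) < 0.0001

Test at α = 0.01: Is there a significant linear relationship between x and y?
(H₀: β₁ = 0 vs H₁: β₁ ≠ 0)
p-value < 0.0001 < α = 0.01, so we reject H₀. The relationship is significant.

Hypothesis test for the slope coefficient:

H₀: β₁ = 0 (no linear relationship)
H₁: β₁ ≠ 0 (linear relationship exists)

Test statistic: t = β̂₁ / SE(β̂₁) = 3.0472 / 0.1343 = 22.6895

The p-value (<0.0001) is the probability, under H₀, of a t-statistic at least as extreme as |t| = 22.6895 (two-sided, df = n − 2 = 27).

Decision rule: reject H₀ if p-value < α.
p-value < 0.0001 < α = 0.01 → reject H₀.

Conclusion: the linear association between x and y is significant at the 1% level.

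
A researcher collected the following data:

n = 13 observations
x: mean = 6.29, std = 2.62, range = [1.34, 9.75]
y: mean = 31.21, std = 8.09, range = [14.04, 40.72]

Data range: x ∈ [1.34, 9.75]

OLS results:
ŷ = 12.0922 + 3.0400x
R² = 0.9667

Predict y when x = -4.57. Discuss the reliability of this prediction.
ŷ = -1.8006 (extrapolation — x = -4.57 lies outside [1.34, 9.75], so reliability is low).

Prediction calculation:
ŷ = 12.0922 + 3.0400 × (-4.57)
ŷ = -1.8006

Reliability:
- Data range: x ∈ [1.34, 9.75]
- Prediction point: x = -4.57 is 5.91 units below the observed range → this is EXTRAPOLATION, not interpolation

Why that matters here:
- The linear relationship may not hold outside the observed range
- The standard error of prediction grows with (x − x̄)², and x = -4.57 is far from x̄ = 6.29
- R² describes fit only over the sampled x values; it says nothing about behaviour beyond them

A defensible statement: 'if the linear trend continued to x = -4.57, y would be about -1.8006' — the premise is untested.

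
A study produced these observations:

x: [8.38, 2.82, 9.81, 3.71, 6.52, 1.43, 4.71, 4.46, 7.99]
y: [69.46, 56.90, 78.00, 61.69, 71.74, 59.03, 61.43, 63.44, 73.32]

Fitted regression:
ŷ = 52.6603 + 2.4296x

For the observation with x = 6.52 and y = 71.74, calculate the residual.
Residual = 3.2387

The residual is the difference between the actual value and the predicted value:

Residual = y - ŷ

Step 1: Calculate predicted value
ŷ = 52.6603 + 2.4296 × 6.52
ŷ = 68.5013

Step 2: Calculate residual
Residual = 71.74 - 68.5013
Residual = 3.2387

Sign check: y > ŷ, so the point is above the line and the fit underestimates here.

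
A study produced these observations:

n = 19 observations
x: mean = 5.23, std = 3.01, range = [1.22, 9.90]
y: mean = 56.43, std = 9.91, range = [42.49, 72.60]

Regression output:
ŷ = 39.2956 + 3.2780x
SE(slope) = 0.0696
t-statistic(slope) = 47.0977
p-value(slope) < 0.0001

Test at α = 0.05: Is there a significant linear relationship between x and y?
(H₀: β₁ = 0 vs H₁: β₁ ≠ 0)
p-value < 0.0001 < α = 0.05, so we reject H₀. The relationship is significant.

Hypothesis test for the slope coefficient:

H₀: β₁ = 0 (no linear relationship)
H₁: β₁ ≠ 0 (linear relationship exists)

Test statistic: t = β̂₁ / SE(β̂₁) = 3.2780 / 0.0696 = 47.0977

With df = 17, the two-sided p-value for |t| = 47.0977 is <0.0001.

Decision rule: reject H₀ if p-value < α.
p-value < 0.0001 < α = 0.05 → reject H₀.

There is sufficient evidence at the 5% significance level to conclude that a linear relationship exists between x and y.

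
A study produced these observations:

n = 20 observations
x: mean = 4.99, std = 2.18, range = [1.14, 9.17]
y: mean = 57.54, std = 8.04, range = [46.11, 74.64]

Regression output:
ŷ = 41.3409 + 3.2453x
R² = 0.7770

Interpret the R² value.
R² = 0.7770 means 77.70% of the variation in y is explained by the linear relationship with x. This indicates a strong fit.

R² (coefficient of determination) measures the proportion of variance in y explained by the regression model.

Here R² = 0.7770:
- Explained: 77.70% of the variation in y
- Unexplained (residual): 100% − 77.70% = 22.30%
- Rule of thumb (below 0.3 weak; 0.3 to below 0.7 moderate; 0.7 and above strong) → strong

Equivalently, for simple linear regression R² = r², so |r| = √0.7770 ≈ 0.8815.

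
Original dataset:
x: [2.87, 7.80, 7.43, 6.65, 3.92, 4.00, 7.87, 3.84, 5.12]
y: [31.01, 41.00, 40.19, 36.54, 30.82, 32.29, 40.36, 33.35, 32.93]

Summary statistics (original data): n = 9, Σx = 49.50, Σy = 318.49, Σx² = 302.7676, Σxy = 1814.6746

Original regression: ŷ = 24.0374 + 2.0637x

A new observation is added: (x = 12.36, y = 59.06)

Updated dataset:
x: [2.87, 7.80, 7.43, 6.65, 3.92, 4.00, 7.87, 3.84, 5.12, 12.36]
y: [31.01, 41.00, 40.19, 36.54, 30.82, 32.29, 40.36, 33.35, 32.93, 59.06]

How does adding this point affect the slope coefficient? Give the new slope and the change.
The slope changes from 2.0637 to 2.8699 (change of +0.8062, or +39.1%).

x = 12.36 lies well outside the original x-range [2.87, 7.87] (x̄ ≈ 5.50), so this observation has high leverage and can move the slope substantially.

Step 1: Update the sums with the new point (n goes from 9 to 10)
Σx  = 49.50 + 12.36 = 61.86
Σy  = 318.49 + 59.06 = 377.55
Σx² = 302.7676 + 12.36² = 302.7676 + 152.7696 = 455.5372
Σxy = 1814.6746 + 12.36×59.06 = 1814.6746 + 729.9816 = 2544.6562

Step 2: Recompute the slope with b₁ = (nΣxy − ΣxΣy) / (nΣx² − (Σx)²)
Numerator   = 10×2544.6562 − 61.86×377.55 = 25446.5620 − 23355.2430 = 2091.3190
Denominator = 10×455.5372 − 61.86² = 4555.3720 − 3826.6596 = 728.7124
b₁(new) = 2091.3190 / 728.7124 = 2.8699

(Same formula on the original sums: (9×1814.6746 − 49.50×318.49) / (9×302.7676 − 49.50²) = 566.8164 / 274.6584 = 2.0637, matching the given fit.)

Step 3: Change in slope
Δβ₁ = 2.8699 − 2.0637 = +0.8062
Relative change = +0.8062 / 2.0637 × 100% = +39.1%
→ the slope increases when the point is added.

A high-leverage point only changes the slope if it is off the original line; here y = 59.06 is above the original trend, so the slope increases.
In practice: check such a point for data-entry or measurement error; refit with and without it and report both if conclusions differ.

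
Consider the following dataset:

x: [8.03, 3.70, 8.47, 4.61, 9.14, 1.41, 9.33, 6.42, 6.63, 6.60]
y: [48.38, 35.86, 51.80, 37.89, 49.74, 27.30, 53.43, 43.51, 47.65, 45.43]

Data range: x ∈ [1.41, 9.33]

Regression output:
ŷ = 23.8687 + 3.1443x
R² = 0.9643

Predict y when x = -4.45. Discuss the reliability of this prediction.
ŷ = 9.8766 (extrapolation — x = -4.45 lies outside [1.41, 9.33], so reliability is low).

Prediction calculation:
ŷ = 23.8687 + 3.1443 × (-4.45)
ŷ = 9.8766

Reliability:
- Data range: x ∈ [1.41, 9.33]
- Prediction point: x = -4.45 is 5.86 units below the observed range → this is EXTRAPOLATION, not interpolation

Why that matters here:
- The standard error of prediction grows with (x − x̄)², and x = -4.45 is far from x̄ = 6.43
- The linear relationship may not hold outside the observed range
- Real relationships often flatten, saturate, or turn nonlinear at extremes

A defensible statement: 'if the linear trend continued to x = -4.45, y would be about 9.8766' — the premise is untested.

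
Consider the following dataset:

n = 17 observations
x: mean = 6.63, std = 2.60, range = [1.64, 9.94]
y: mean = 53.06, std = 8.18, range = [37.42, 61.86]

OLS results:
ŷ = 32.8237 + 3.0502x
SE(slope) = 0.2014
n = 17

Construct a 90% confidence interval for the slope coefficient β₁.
The 90% CI for β₁ is (2.6971, 3.4033)

Confidence interval for the slope:

The 90% CI for β₁ is: β̂₁ ± t*(α/2, n-2) × SE(β̂₁)

Step 1: Find critical t-value
- Confidence level = 0.9
- Degrees of freedom = n - 2 = 17 - 2 = 15
- t*(α/2, 15) = 1.7531

Step 2: Calculate margin of error
Margin = 1.7531 × 0.2014 = 0.3531

Step 3: Construct interval
CI = 3.0502 ± 0.3531
CI = (2.6971, 3.4033)

Interpretation: We are 90% confident that the true slope β₁ lies between 2.6971 and 3.4033.
The interval does not include 0, suggesting a significant linear relationship.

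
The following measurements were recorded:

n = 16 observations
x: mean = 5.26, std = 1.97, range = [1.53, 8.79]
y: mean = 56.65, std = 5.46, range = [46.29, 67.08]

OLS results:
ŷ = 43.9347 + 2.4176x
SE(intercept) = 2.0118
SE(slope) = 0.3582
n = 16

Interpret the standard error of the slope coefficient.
SE(β̂₁) = 0.3582 is the estimated standard deviation of the slope estimate across repeated samples; relative to β̂₁ = 2.4176 that is 14.8%, a precise estimate.

What SE measures:
- The standard error quantifies the sampling variability of the coefficient estimate
- It is the estimated standard deviation of β̂₁ across hypothetical repeated samples of the same size
- Smaller SE → more precise estimate

Relative precision:
- SE / |β̂₁| = 0.3582 / 2.4176 = 14.8%
- Rule of thumb (under 20%: precise; 20% to under 50%: moderately precise; 50% or more: imprecise) → precise

Link to the t-test: t = β̂₁ / SE(β̂₁) = 2.4176 / 0.3582 = 6.7493, the statistic for H₀: β₁ = 0.

What drives SE(β̂₁): wider spread of x values → smaller SE; more residual scatter → larger SE; larger n (here n = 16) → smaller SE.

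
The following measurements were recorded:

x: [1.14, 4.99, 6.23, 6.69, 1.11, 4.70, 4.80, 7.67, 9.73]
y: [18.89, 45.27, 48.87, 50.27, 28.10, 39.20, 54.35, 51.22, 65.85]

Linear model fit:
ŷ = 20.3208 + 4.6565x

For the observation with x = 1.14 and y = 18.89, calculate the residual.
Residual = -6.7392

The residual is the difference between the actual value and the predicted value:

Residual = y - ŷ

Step 1: Calculate predicted value
ŷ = 20.3208 + 4.6565 × 1.14
ŷ = 25.6292

Step 2: Calculate residual
Residual = 18.89 - 25.6292
Residual = -6.7392

Sign check: y < ŷ, so the point is below the line and the fit overestimates here.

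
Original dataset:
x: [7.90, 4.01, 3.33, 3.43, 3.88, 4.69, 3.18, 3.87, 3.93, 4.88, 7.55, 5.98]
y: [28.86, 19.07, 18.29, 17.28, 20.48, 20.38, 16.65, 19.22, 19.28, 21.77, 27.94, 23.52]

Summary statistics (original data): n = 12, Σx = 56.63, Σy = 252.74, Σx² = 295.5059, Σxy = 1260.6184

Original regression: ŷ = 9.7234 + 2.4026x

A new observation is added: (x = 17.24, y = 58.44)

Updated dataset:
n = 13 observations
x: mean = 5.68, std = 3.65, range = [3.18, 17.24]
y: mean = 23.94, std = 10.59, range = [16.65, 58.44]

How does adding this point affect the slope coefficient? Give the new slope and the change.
New slope β₁ = 2.8901 versus 2.4026 before: a change of +0.4875 (+20.3%).

The new point has HIGH LEVERAGE: x = 17.24 is far from the original mean x̄ = 56.63/12 ≈ 4.72 (original range [3.18, 7.90]).

Step 1: Update the sums with the new point (n goes from 12 to 13)
Σx  = 56.63 + 17.24 = 73.87
Σy  = 252.74 + 58.44 = 311.18
Σx² = 295.5059 + 17.24² = 295.5059 + 297.2176 = 592.7235
Σxy = 1260.6184 + 17.24×58.44 = 1260.6184 + 1007.5056 = 2268.1240

Step 2: Recompute the slope with b₁ = (nΣxy − ΣxΣy) / (nΣx² − (Σx)²)
Numerator   = 13×2268.1240 − 73.87×311.18 = 29485.6120 − 22986.8666 = 6498.7454
Denominator = 13×592.7235 − 73.87² = 7705.4055 − 5456.7769 = 2248.6286
b₁(new) = 6498.7454 / 2248.6286 = 2.8901

(Same formula on the original sums: (12×1260.6184 − 56.63×252.74) / (12×295.5059 − 56.63²) = 814.7546 / 339.1139 = 2.4026, matching the given fit.)

Step 3: Change in slope
Δβ₁ = 2.8901 − 2.4026 = +0.4875
Relative change = +0.4875 / 2.4026 × 100% = +20.3%
→ the slope increases when the point is added.

Because the point sits above the extension of the original line at a high-leverage x, it tilts the fit up.
In practice: refit with and without it and report both if conclusions differ.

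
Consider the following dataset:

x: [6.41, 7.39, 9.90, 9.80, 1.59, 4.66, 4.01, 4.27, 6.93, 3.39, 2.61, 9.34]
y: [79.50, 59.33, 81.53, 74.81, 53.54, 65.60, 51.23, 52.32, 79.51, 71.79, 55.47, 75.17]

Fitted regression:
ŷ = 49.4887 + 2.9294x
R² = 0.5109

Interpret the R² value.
About 51.09% of the variability in y is accounted for by the regression on x (R² = 0.5109) — a moderate linear fit.

R² = 1 − SS_res/SS_tot compares the residual scatter to the total scatter of y about its mean.

Here R² = 0.5109:
- Explained: 51.09% of the variation in y
- Unexplained (residual): 100% − 51.09% = 48.91%
- Rule of thumb (below 0.3 weak; 0.3 to below 0.7 moderate; 0.7 and above strong) → moderate

Calculation: R² = 1 − (SS_res / SS_tot), where SS_res is the sum of squared residuals and SS_tot the total sum of squares.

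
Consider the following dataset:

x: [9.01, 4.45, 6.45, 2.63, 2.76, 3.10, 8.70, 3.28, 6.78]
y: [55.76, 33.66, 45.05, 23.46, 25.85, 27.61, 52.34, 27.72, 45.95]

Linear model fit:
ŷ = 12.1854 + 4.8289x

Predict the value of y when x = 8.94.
ŷ = 55.3558

x = 8.94 lies inside the observed range [2.63, 9.01], so the fitted equation applies directly:

ŷ = 12.1854 + 4.8289 × 8.94
ŷ = 12.1854 + 43.1704
ŷ = 55.3558

This is the fitted mean response at that x — an individual observation would come with a wider prediction interval.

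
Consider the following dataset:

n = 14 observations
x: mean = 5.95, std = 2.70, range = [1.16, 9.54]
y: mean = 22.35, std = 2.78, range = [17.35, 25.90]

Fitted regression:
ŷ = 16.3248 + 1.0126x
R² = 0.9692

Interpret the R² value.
About 96.92% of the variability in y is accounted for by the regression on x (R² = 0.9692) — a strong linear fit.

The coefficient of determination R² is the fraction of the total variation in y that the fitted line accounts for.

Here R² = 0.9692:
- Explained: 96.92% of the variation in y
- Unexplained (residual): 100% − 96.92% = 3.08%
- Rule of thumb (below 0.3 weak; 0.3 to below 0.7 moderate; 0.7 and above strong) → strong

Note: R² says nothing about causation, and a high R² does not by itself mean the linear form is appropriate — check the residuals.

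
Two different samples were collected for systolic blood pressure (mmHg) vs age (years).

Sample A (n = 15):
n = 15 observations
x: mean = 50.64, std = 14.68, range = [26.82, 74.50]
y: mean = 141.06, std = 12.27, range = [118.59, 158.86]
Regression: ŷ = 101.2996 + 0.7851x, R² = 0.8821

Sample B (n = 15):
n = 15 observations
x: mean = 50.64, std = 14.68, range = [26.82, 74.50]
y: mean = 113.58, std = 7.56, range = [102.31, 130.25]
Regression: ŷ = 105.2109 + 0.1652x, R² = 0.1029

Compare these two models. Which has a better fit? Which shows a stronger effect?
Model A has the better fit (R² = 0.8821 vs 0.1029). Model A shows the stronger effect (|β₁| = 0.7851 vs 0.1652).

Model Comparison:

Which explains more variance? (R²)
- Model A: R² = 0.8821 → 88.21% of variance in blood pressure explained
- Model B: R² = 0.1029 → 10.29% of variance in blood pressure explained
- 0.8821 > 0.1029 → Model A has the better fit

Strength of effect — compare |β₁|:
- Model A: β₁ = 0.7851 → predicted blood pressure rises 0.7851 mmHg per additional year of age
- Model B: β₁ = 0.1652 → predicted blood pressure rises 0.1652 mmHg per additional year of age
- |0.7851| > |0.1652| → Model A shows the stronger marginal effect

Note: A better fit (higher R²) doesn't necessarily mean a more important relationship.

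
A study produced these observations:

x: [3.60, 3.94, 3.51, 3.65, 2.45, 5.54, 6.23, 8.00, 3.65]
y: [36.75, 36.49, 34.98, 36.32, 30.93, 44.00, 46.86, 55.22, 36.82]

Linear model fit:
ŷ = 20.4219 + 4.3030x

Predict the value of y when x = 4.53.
ŷ = 39.9145

Plug x = 4.53 into the fitted line:

ŷ = 20.4219 + 4.3030 × 4.53
ŷ = 20.4219 + 19.4926
ŷ = 39.9145

This is the fitted mean response at that x — an individual observation would come with a wider prediction interval.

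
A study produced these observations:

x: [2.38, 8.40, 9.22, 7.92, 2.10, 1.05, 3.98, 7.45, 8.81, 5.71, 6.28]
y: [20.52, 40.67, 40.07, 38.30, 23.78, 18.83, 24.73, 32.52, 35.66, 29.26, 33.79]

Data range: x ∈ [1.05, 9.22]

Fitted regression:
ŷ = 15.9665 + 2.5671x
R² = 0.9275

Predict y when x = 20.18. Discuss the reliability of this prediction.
ŷ = 67.7706 (extrapolation — x = 20.18 lies outside [1.05, 9.22], so reliability is low).

Prediction calculation:
ŷ = 15.9665 + 2.5671 × 20.18
ŷ = 67.7706

Reliability:
- Data range: x ∈ [1.05, 9.22]
- Prediction point: x = 20.18 is 10.96 units above the observed range → this is EXTRAPOLATION, not interpolation

Why that matters here:
- Real relationships often flatten, saturate, or turn nonlinear at extremes
- The standard error of prediction grows with (x − x̄)², and x = 20.18 is far from x̄ = 5.75
- R² describes fit only over the sampled x values; it says nothing about behaviour beyond them

A defensible statement: 'if the linear trend continued to x = 20.18, y would be about 67.7706' — the premise is untested.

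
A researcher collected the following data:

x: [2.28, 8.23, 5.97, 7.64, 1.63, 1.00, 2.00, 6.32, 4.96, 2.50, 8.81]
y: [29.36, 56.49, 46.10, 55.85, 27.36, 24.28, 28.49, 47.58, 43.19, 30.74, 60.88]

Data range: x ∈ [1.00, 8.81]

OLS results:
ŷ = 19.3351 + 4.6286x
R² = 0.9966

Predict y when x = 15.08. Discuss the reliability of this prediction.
The equation gives ŷ = 89.1344; however x = 15.08 is 6.27 units above the observed range, so this extrapolated value should not be trusted.

Prediction calculation:
ŷ = 19.3351 + 4.6286 × 15.08
ŷ = 89.1344

Reliability:
- Data range: x ∈ [1.00, 8.81]
- Prediction point: x = 15.08 is 6.27 units above the observed range → this is EXTRAPOLATION, not interpolation

Why that matters here:
- The linear relationship may not hold outside the observed range
- There are no observations near this x to validate the fitted line there
- The standard error of prediction grows with (x − x̄)², and x = 15.08 is far from x̄ = 4.67

A defensible statement: 'if the linear trend continued to x = 15.08, y would be about 89.1344' — the premise is untested.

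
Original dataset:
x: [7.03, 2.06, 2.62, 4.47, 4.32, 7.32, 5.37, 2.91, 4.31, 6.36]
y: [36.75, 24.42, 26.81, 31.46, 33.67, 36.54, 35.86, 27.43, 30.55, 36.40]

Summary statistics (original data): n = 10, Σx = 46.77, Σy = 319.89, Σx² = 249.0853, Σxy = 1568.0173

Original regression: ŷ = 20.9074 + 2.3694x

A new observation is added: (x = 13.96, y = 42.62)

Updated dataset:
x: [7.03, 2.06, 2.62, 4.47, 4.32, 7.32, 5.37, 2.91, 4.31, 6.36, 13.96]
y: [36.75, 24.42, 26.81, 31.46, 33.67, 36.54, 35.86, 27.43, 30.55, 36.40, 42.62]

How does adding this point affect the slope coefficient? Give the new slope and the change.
New slope β₁ = 1.4870 versus 2.3694 before: a change of -0.8824 (-37.2%).

The new point has HIGH LEVERAGE: x = 13.96 is far from the original mean x̄ = 46.77/10 ≈ 4.68 (original range [2.06, 7.32]).

Step 1: Update the sums with the new point (n goes from 10 to 11)
Σx  = 46.77 + 13.96 = 60.73
Σy  = 319.89 + 42.62 = 362.51
Σx² = 249.0853 + 13.96² = 249.0853 + 194.8816 = 443.9669
Σxy = 1568.0173 + 13.96×42.62 = 1568.0173 + 594.9752 = 2162.9925

Step 2: Recompute the slope with b₁ = (nΣxy − ΣxΣy) / (nΣx² − (Σx)²)
Numerator   = 11×2162.9925 − 60.73×362.51 = 23792.9175 − 22015.2323 = 1777.6852
Denominator = 11×443.9669 − 60.73² = 4883.6359 − 3688.1329 = 1195.5030
b₁(new) = 1777.6852 / 1195.5030 = 1.4870

(Same formula on the original sums: (10×1568.0173 − 46.77×319.89) / (10×249.0853 − 46.77²) = 718.9177 / 303.4201 = 2.3694, matching the given fit.)

Step 3: Change in slope
Δβ₁ = 1.4870 − 2.3694 = -0.8824
Relative change = -0.8824 / 2.3694 × 100% = -37.2%
→ the slope decreases when the point is added.

Because the point sits below the extension of the original line at a high-leverage x, it tilts the fit down.
In practice: investigate whether it comes from the same population as the rest of the sample.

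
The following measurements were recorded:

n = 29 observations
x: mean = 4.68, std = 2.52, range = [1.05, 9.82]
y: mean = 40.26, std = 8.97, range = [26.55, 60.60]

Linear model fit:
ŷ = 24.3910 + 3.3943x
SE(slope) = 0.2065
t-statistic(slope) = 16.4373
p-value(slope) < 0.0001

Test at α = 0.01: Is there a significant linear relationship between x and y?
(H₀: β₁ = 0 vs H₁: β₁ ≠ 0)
Reject H₀: p-value < 0.0001 < α = 0.01. The linear relationship is significant at the 1% level.

Hypothesis test for the slope coefficient:

H₀: β₁ = 0 (no linear relationship)
H₁: β₁ ≠ 0 (linear relationship exists)

Test statistic: t = β̂₁ / SE(β̂₁) = 3.3943 / 0.2065 = 16.4373

p < 0.0001: how often a slope estimate this far from 0 (in SE units) would arise by chance if β₁ were truly 0.

Decision rule: reject H₀ if p-value < α.
p-value < 0.0001 < α = 0.01 → reject H₀.

Conclusion: the linear association between x and y is significant at the 1% level.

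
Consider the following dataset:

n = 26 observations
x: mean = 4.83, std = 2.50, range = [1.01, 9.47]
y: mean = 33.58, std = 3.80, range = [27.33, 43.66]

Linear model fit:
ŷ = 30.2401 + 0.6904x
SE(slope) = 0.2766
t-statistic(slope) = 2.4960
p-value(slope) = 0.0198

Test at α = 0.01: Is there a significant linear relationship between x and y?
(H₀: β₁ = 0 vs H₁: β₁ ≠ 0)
Fail to reject H₀: p-value = 0.0198 ≥ α = 0.01. The linear relationship is not significant at the 1% level.

Hypothesis test for the slope coefficient:

H₀: β₁ = 0 (no linear relationship)
H₁: β₁ ≠ 0 (linear relationship exists)

Test statistic: t = β̂₁ / SE(β̂₁) = 0.6904 / 0.2766 = 2.4960

p = 0.0198: how often a slope estimate this far from 0 (in SE units) would arise by chance if β₁ were truly 0.

Decision rule: reject H₀ if p-value < α.
p-value = 0.0198 ≥ α = 0.01 → fail to reject H₀.

There is not sufficient evidence at the 1% significance level to conclude that a linear relationship exists between x and y.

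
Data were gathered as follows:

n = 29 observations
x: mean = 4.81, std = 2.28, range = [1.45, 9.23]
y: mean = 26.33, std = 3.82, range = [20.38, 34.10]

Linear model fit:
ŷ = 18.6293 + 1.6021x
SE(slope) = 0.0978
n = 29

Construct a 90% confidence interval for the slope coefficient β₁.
The 90% CI for β₁ is (1.4355, 1.7687)

Confidence interval for the slope:

The 90% CI for β₁ is: β̂₁ ± t*(α/2, n-2) × SE(β̂₁)

Step 1: Find critical t-value
- Confidence level = 0.9
- Degrees of freedom = n - 2 = 29 - 2 = 27
- t*(α/2, 27) = 1.7033

Step 2: Calculate margin of error
Margin = 1.7033 × 0.0978 = 0.1666

Step 3: Construct interval
CI = 1.6021 ± 0.1666
CI = (1.4355, 1.7687)

Interpretation: We are 90% confident that the true slope β₁ lies between 1.4355 and 1.7687.
Since 0 is outside the interval, a two-sided test at α = 0.10 would reject H₀: β₁ = 0.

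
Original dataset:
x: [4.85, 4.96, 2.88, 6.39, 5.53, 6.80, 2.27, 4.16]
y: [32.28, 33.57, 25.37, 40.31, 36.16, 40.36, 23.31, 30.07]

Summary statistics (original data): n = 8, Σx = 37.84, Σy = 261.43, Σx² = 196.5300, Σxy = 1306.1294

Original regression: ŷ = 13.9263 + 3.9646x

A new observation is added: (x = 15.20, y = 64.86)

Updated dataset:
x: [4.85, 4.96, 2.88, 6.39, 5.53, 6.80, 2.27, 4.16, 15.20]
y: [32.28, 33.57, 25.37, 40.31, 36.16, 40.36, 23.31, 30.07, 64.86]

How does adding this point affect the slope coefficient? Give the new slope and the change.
New slope β₁ = 3.2096 versus 3.9646 before: a change of -0.7550 (-19.0%).

x = 15.20 lies well outside the original x-range [2.27, 6.80] (x̄ ≈ 4.73), so this observation has high leverage and can move the slope substantially.

Step 1: Update the sums with the new point (n goes from 8 to 9)
Σx  = 37.84 + 15.20 = 53.04
Σy  = 261.43 + 64.86 = 326.29
Σx² = 196.5300 + 15.20² = 196.5300 + 231.0400 = 427.5700
Σxy = 1306.1294 + 15.20×64.86 = 1306.1294 + 985.8720 = 2292.0014

Step 2: Recompute the slope with b₁ = (nΣxy − ΣxΣy) / (nΣx² − (Σx)²)
Numerator   = 9×2292.0014 − 53.04×326.29 = 20628.0126 − 17306.4216 = 3321.5910
Denominator = 9×427.5700 − 53.04² = 3848.1300 − 2813.2416 = 1034.8884
b₁(new) = 3321.5910 / 1034.8884 = 3.2096

(Same formula on the original sums: (8×1306.1294 − 37.84×261.43) / (8×196.5300 − 37.84²) = 556.5240 / 140.3744 = 3.9646, matching the given fit.)

Step 3: Change in slope
Δβ₁ = 3.2096 − 3.9646 = -0.7550
Relative change = -0.7550 / 3.9646 × 100% = -19.0%
→ the slope decreases when the point is added.

A high-leverage point only changes the slope if it is off the original line; here y = 64.86 is below the original trend, so the slope decreases.
In practice: check such a point for data-entry or measurement error; examine leverage (hᵢ) and Cook's distance rather than deleting it automatically.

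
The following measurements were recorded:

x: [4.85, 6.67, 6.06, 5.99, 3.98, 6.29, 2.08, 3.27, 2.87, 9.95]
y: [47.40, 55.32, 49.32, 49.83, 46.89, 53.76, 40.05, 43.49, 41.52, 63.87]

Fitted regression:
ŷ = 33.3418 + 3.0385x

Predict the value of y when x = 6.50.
ŷ = 53.0921

Plug x = 6.50 into the fitted line:

ŷ = 33.3418 + 3.0385 × 6.50
ŷ = 33.3418 + 19.7503
ŷ = 53.0921

This is a point prediction; actual observations scatter around it by roughly the residual standard deviation.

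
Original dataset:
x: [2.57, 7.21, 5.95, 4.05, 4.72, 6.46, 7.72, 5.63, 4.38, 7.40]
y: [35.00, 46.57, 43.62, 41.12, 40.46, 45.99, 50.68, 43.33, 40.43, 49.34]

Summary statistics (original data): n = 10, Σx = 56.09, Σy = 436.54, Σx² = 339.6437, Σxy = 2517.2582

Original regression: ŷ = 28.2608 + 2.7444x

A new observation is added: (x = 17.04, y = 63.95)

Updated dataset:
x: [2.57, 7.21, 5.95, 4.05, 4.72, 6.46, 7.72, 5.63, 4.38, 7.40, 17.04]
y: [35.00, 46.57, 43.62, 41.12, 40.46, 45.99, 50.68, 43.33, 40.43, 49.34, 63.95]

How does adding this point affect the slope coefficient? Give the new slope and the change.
Adding the point moves β₁ from 2.7444 to 1.9442, i.e. it decreases by 0.8002 (-29.2%).

x = 17.04 lies well outside the original x-range [2.57, 7.72] (x̄ ≈ 5.61), so this observation has high leverage and can move the slope substantially.

Step 1: Update the sums with the new point (n goes from 10 to 11)
Σx  = 56.09 + 17.04 = 73.13
Σy  = 436.54 + 63.95 = 500.49
Σx² = 339.6437 + 17.04² = 339.6437 + 290.3616 = 630.0053
Σxy = 2517.2582 + 17.04×63.95 = 2517.2582 + 1089.7080 = 3606.9662

Step 2: Recompute the slope with b₁ = (nΣxy − ΣxΣy) / (nΣx² − (Σx)²)
Numerator   = 11×3606.9662 − 73.13×500.49 = 39676.6282 − 36600.8337 = 3075.7945
Denominator = 11×630.0053 − 73.13² = 6930.0583 − 5347.9969 = 1582.0614
b₁(new) = 3075.7945 / 1582.0614 = 1.9442

(Same formula on the original sums: (10×2517.2582 − 56.09×436.54) / (10×339.6437 − 56.09²) = 687.0534 / 250.3489 = 2.7444, matching the given fit.)

Step 3: Change in slope
Δβ₁ = 1.9442 − 2.7444 = -0.8002
Relative change = -0.8002 / 2.7444 × 100% = -29.2%
→ the slope decreases when the point is added.

Because the point sits below the extension of the original line at a high-leverage x, it tilts the fit down.
In practice: examine leverage (hᵢ) and Cook's distance rather than deleting it automatically; check such a point for data-entry or measurement error.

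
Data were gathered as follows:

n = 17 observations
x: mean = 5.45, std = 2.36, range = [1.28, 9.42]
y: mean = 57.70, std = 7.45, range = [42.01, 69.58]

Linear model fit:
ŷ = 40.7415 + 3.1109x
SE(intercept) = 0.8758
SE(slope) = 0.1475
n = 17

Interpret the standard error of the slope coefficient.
The slope 3.1109 is pinned down to within about ±0.1475 (one SE) by these data — relative uncertainty 4.7%, i.e. precise.

What SE measures:
- The standard error quantifies the sampling variability of the coefficient estimate
- It is the estimated standard deviation of β̂₁ across hypothetical repeated samples of the same size
- Smaller SE → more precise estimate

Relative precision:
- SE / |β̂₁| = 0.1475 / 3.1109 = 4.7%
- Rule of thumb (under 20%: precise; 20% to under 50%: moderately precise; 50% or more: imprecise) → precise

Rough 95% range (±2 SE): 3.1109 ± 0.2950 → (2.8159, 3.4059).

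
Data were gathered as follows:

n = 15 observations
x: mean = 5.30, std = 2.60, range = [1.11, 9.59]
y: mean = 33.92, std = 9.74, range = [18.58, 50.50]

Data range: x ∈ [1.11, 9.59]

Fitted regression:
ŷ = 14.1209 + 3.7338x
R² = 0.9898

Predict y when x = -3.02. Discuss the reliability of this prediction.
ŷ = 2.8448 (extrapolation — x = -3.02 lies outside [1.11, 9.59], so reliability is low).

Prediction calculation:
ŷ = 14.1209 + 3.7338 × (-3.02)
ŷ = 2.8448

Reliability:
- Data range: x ∈ [1.11, 9.59]
- Prediction point: x = -3.02 is 4.13 units below the observed range → this is EXTRAPOLATION, not interpolation

Why that matters here:
- The standard error of prediction grows with (x − x̄)², and x = -3.02 is far from x̄ = 5.30
- The linear relationship may not hold outside the observed range

A defensible statement: 'if the linear trend continued to x = -3.02, y would be about 2.8448' — the premise is untested.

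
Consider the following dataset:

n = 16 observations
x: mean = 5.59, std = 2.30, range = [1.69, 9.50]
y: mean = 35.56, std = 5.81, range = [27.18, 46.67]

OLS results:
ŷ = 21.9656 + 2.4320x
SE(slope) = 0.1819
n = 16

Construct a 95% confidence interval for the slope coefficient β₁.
The 95% CI for β₁ is (2.0419, 2.8221)

Confidence interval for the slope:

The 95% CI for β₁ is: β̂₁ ± t*(α/2, n-2) × SE(β̂₁)

Step 1: Find critical t-value
- Confidence level = 0.95
- Degrees of freedom = n - 2 = 16 - 2 = 14
- t*(α/2, 14) = 2.1448

Step 2: Calculate margin of error
Margin = 2.1448 × 0.1819 = 0.3901

Step 3: Construct interval
CI = 2.4320 ± 0.3901
CI = (2.0419, 2.8221)

Interpretation: We are 95% confident that the true slope β₁ lies between 2.0419 and 2.8221.
The interval does not include 0, suggesting a significant linear relationship.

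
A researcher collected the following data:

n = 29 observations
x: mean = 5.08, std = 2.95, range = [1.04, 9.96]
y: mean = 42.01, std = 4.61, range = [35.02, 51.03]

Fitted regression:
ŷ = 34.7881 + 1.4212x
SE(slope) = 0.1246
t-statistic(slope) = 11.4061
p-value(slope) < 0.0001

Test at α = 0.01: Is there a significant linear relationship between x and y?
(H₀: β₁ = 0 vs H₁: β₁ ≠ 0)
p-value < 0.0001 < α = 0.01, so we reject H₀. The relationship is significant.

Hypothesis test for the slope coefficient:

H₀: β₁ = 0 (no linear relationship)
H₁: β₁ ≠ 0 (linear relationship exists)

Test statistic: t = β̂₁ / SE(β̂₁) = 1.4212 / 0.1246 = 11.4061

With df = 27, the two-sided p-value for |t| = 11.4061 is <0.0001.

Decision rule: reject H₀ if p-value < α.
p-value < 0.0001 < α = 0.01 → reject H₀.

There is sufficient evidence at the 1% significance level to conclude that a linear relationship exists between x and y.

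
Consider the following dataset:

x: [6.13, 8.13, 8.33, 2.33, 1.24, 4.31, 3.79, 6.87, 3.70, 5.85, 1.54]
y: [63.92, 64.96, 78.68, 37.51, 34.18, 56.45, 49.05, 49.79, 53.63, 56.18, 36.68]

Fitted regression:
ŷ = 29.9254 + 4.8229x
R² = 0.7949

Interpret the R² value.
The model explains 79.49% of the variance in y (R² = 0.7949), leaving 20.51% unexplained; the fit is strong.

R² = 1 − SS_res/SS_tot compares the residual scatter to the total scatter of y about its mean.

Here R² = 0.7949:
- Explained: 79.49% of the variation in y
- Unexplained (residual): 100% − 79.49% = 20.51%
- Rule of thumb (below 0.3 weak; 0.3 to below 0.7 moderate; 0.7 and above strong) → strong

Note: R² says nothing about causation, and a high R² does not by itself mean the linear form is appropriate — check the residuals.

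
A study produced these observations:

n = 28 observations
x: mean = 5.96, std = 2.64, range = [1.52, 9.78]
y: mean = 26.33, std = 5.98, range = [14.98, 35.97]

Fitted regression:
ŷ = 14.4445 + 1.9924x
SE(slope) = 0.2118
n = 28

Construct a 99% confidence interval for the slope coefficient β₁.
The 99% CI for β₁ is (1.4039, 2.5809)

Confidence interval for the slope:

The 99% CI for β₁ is: β̂₁ ± t*(α/2, n-2) × SE(β̂₁)

Step 1: Find critical t-value
- Confidence level = 0.99
- Degrees of freedom = n - 2 = 28 - 2 = 26
- t*(α/2, 26) = 2.7787

Step 2: Calculate margin of error
Margin = 2.7787 × 0.2118 = 0.5885

Step 3: Construct interval
CI = 1.9924 ± 0.5885
CI = (1.4039, 2.5809)

Interpretation: We are 99% confident that the true slope β₁ lies between 1.4039 and 2.5809.
Both endpoints are positive, so the data support a genuinely positive slope at this confidence level.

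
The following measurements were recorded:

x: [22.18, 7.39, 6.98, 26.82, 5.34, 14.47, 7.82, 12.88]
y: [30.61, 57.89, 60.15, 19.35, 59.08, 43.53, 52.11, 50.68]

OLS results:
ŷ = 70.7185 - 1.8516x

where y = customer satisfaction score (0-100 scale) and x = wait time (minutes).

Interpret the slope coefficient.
For each additional minute of wait time, predicted satisfaction score decreases by approximately 1.8516 points.

The slope coefficient β₁ = -1.8516 represents the marginal effect of wait time on satisfaction score.

Interpretation:
- Wait time up by 1 minute → predicted satisfaction score decreases by 1.8516 points
- This is a linear approximation: the same per-unit change is assumed across the whole observed x range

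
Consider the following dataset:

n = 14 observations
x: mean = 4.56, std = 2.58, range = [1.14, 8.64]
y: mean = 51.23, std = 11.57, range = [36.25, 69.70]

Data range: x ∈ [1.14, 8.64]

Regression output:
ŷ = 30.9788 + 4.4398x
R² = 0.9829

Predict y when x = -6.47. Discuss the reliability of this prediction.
The equation gives ŷ = 2.2533; however x = -6.47 is 7.61 units below the observed range, so this extrapolated value should not be trusted.

Prediction calculation:
ŷ = 30.9788 + 4.4398 × (-6.47)
ŷ = 2.2533

Reliability:
- Data range: x ∈ [1.14, 8.64]
- Prediction point: x = -6.47 is 7.61 units below the observed range → this is EXTRAPOLATION, not interpolation

Why that matters here:
- Real relationships often flatten, saturate, or turn nonlinear at extremes
- R² describes fit only over the sampled x values; it says nothing about behaviour beyond them
- The linear relationship may not hold outside the observed range

Report the number if required, but flag clearly that it is an extrapolation.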